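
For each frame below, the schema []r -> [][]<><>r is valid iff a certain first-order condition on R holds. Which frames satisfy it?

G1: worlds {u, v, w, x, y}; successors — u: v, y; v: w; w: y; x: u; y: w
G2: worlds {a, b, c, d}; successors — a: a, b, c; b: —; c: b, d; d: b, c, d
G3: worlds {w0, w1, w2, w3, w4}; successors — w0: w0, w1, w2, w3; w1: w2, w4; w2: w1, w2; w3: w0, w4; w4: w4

The schema corresponds to a generalized confluence (Geach) condition: forall x forall z (x R^2 z -> exists w (xRw & z R^2 w)).
G1: fails — uR²w but no t with uRt and wR²t.
G2: fails — aR²b but no w with aRw and bR²w.
G3: fails — w0R²w4 but no w with w0Rw and w4R²w.

none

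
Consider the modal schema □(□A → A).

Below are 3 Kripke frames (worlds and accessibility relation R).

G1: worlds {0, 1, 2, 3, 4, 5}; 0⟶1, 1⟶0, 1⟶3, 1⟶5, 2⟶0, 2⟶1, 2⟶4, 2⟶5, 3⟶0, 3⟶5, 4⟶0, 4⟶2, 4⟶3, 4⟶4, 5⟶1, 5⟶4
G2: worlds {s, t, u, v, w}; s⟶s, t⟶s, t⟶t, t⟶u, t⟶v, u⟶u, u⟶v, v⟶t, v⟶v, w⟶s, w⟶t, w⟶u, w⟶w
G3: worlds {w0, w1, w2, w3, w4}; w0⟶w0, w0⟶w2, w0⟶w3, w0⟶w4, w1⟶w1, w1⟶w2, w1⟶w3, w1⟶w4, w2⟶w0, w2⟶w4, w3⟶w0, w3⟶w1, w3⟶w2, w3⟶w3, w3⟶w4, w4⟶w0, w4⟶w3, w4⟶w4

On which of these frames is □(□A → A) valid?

This is the axiom for shift-reflexivity; its first-order frame correspondent is ∀x ∀y (Rxy → Ryy).
G1: fails — R10 but not R00.
G2: holds.
G3: fails — Rw1w2 but not Rw2w2.
Valid on: G2.

G2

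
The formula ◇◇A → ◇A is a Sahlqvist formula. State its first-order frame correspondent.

This is frame-equivalent to □A → □□A (substitute ¬A for A and contrapose).
Suppose □A→□□A is valid. Take Rxy, Ryz and set V(A)={w : Rxw}. Then □A at x, so □□A at x, so □A at y, so A at z, i.e. Rxz.

transitivity: ∀x ∀y ∀z (Rxy ∧ Ryz → Rxz)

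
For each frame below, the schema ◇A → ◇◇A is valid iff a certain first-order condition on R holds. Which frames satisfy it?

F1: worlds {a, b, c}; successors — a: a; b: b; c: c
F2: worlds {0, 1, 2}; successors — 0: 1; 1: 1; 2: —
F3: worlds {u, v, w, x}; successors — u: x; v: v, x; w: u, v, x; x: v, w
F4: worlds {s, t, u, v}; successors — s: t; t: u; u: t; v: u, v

Frame correspondent (Sahlqvist): ∀x ∀y (xRy → ∃w (y = w ∧ xR²w)) — i.e. a generalized confluence (Geach) condition.
F1: satisfies the condition.
F2: satisfies the condition.
F3: fails — uRx but no t with x=t and uR²t.
F4: fails — sRt but no w with t=w and sR²w.
Valid on: F1, F2.

F1, F2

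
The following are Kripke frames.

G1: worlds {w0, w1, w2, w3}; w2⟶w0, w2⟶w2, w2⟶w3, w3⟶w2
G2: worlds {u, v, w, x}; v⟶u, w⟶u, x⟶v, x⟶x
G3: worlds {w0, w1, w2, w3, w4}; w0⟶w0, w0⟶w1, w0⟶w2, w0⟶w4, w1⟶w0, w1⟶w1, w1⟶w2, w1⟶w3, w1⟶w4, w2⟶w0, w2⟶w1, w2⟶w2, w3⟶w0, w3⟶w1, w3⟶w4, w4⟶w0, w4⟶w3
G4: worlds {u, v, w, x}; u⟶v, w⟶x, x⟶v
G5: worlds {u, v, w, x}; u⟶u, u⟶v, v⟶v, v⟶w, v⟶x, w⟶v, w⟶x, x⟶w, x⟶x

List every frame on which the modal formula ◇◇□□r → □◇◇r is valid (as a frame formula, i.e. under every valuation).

G3, G5

This is the axiom for a generalized confluence (Geach) condition; its first-order frame correspondent is ∀x ∀y ∀z ((xR²y ∧ xRz) → ∃w (yR²w ∧ zR²w)).
G1: fails — w2R²w0, w2Rw0 but no w with w0R²w and w0R²w.
G2: fails — xR²u, xRv but no t with uR²t and vR²t.
G3: holds.
G4: fails — wR²v, wRx but no t with vR²t and xR²t.
G5: holds.
Valid on: G3, G5.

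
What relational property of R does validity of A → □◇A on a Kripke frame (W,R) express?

This is the B axiom.
It corresponds to symmetry: ∀x ∀y (Rxy → Ryx).

Symmetry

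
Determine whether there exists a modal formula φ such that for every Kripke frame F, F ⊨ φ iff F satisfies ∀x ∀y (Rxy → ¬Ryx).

Any modally definable frame class is closed under surjective bounded morphisms.
The 3-cycle (worlds 0,1,2 with 0→1→2→0) is asymmetric. Mapping every world to a single reflexive point • is a surjective bounded morphism, and the reflexive point is not asymmetric (R•• but asymmetry requires ¬R••).
So no modal formula (or set of formulas) defines exactly the asymmetric frames.

Not modally definable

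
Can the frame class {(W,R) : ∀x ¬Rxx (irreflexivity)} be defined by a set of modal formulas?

Any modally definable frame class is closed under surjective bounded morphisms.
The 3-cycle (worlds s,t,u with s→t→u→s) is irreflexive, and the map sending every world to a single reflexive point • is a surjective bounded morphism (forth: every edge maps to (•,•); back: every world has a successor). So any modal formula valid on the 3-cycle is also valid on the reflexive point, which is not irreflexive.
So no modal formula (or set of formulas) defines exactly the irreflexive frames.

Not definable by any modal formula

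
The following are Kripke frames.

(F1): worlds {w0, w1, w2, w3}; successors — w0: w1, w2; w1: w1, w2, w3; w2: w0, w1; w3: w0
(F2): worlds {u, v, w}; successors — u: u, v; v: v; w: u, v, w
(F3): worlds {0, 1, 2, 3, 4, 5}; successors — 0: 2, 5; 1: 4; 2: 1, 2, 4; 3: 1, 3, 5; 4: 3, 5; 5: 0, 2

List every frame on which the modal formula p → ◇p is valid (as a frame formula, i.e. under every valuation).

(F2)

This is the axiom for reflexivity; its first-order frame correspondent is ∀x Rxx.
(F1): fails — world w0 does not see itself.
(F2): condition met.
(F3): fails — world 0 does not see itself.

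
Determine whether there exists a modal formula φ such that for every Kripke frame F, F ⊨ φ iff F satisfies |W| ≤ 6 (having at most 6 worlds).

No — not modally definable

If a class were modally definable it would be closed under disjoint unions (Goldblatt–Thomason).
Any modal formula valid on each of 7 disjoint one-world frames is valid on their disjoint union (validity is preserved under disjoint unions). Each one-world frame has |W|=1≤6, but the union has |W|=7.
Hence having at most 6 worlds is not modally definable.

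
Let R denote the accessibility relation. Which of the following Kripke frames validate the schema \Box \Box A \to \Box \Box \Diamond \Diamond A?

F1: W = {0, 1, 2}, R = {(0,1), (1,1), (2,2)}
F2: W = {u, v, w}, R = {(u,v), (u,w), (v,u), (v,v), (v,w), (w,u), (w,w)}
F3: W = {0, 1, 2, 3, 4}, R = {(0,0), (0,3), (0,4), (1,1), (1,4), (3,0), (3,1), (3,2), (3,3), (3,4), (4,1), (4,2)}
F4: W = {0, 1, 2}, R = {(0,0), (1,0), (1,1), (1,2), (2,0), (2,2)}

F1, F2, F4

The schema corresponds to a generalized confluence (Geach) condition: \forall x \forall z (x R^2 z \to \exists w (x R^2 w \wedge z R^2 w)).
F1: condition met.
F2: condition met.
F3: fails — 0R²2 but no w with 0R²w and 2R²w.
F4: condition met.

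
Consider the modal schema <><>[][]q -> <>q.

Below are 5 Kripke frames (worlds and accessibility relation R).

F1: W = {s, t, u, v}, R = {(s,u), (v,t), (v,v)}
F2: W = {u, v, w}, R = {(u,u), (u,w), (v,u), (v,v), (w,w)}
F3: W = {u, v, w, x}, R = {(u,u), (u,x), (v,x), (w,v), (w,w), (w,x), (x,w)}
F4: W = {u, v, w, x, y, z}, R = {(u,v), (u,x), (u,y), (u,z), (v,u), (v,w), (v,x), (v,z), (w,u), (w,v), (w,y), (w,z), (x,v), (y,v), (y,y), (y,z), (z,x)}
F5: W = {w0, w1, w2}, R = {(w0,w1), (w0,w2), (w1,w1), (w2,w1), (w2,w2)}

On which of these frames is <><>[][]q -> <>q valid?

F3, F5

Frame correspondent (Sahlqvist): forall x forall y (x R^2 y -> exists w (y R^2 w & xRw)) — i.e. a generalized confluence (Geach) condition.
F1: fails — vR²t but no w with tR²w and vRw.
F2: fails — vR²w but no t with wR²t and vRt.
F3: condition met.
F4: fails — vR²z but no t with zR²t and vRt.
F5: condition met.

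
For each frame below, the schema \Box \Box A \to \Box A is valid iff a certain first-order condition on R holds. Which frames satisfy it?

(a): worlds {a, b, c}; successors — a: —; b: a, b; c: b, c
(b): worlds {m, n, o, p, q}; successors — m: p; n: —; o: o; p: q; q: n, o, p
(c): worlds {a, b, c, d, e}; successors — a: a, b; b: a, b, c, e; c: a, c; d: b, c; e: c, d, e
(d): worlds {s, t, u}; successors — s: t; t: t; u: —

Frame correspondent (Sahlqvist): \forall x \forall y (Rxy \to \exists z (Rxz \wedge Rzy)) — i.e. density.
(a): holds.
(b): fails — Rqp but no z with Rqz and Rzp.
(c): holds.
(d): holds.
Valid on: (a), (c), (d).

(a), (c), (d)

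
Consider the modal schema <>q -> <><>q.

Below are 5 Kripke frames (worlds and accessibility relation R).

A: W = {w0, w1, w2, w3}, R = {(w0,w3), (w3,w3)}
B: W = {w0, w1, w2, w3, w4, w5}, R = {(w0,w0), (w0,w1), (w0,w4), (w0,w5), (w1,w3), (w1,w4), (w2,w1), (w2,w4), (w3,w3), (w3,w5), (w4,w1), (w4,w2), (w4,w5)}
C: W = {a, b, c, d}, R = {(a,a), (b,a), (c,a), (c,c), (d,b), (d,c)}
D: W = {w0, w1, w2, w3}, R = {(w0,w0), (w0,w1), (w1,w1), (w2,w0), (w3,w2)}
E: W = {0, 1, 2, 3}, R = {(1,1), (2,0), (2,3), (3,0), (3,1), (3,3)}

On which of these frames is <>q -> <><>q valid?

Frame correspondent (Sahlqvist): forall x forall y (xRy -> exists w (y = w & x R^2 w)) — i.e. a generalized confluence (Geach) condition.
A: satisfies the condition.
B: fails — w1Rw4 but no w with w4=w and w1R²w.
C: fails — dRb but no w with b=w and dR²w.
D: fails — w3Rw2 but no w with w2=w and w3R²w.
E: satisfies the condition.
Valid on: A, E.

A, E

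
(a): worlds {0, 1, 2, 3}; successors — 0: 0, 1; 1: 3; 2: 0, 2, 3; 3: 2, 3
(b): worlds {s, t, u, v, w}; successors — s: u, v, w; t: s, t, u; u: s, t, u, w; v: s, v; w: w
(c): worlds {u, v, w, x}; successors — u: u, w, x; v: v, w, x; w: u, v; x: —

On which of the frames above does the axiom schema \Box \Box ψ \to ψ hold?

This is the axiom for a generalized confluence (Geach) condition; its first-order frame correspondent is \forall x \exists w (x R^2 w \wedge x = w).
(a): fails — at 1 but no w with 1R²w and 1=w.
(b): holds.
(c): fails — at x but no t with xR²t and x=t.
Valid on: (b).

(b)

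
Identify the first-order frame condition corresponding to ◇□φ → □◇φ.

convergence

This is the .2 axiom.
It corresponds to convergence: ∀x ∀y ∀z (Rxy ∧ Rxz → ∃w (Ryw ∧ Rzw)).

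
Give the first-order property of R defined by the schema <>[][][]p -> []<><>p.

forall x forall y forall z ((xRy & xRz) -> exists w (y R^3 w & z R^2 w))

This is a Sahlqvist (Geach-type) schema ◇^1□^3p → □^1◇^2p.
Minimal-valuation argument: fix x; take any y with xR^1y and any z with xR^1z. Set V(p) to the set of worlds R-reachable from y in exactly 3 steps. Then □^3p holds at y, so the antecedent holds at x; validity forces ◇^2p at z, giving a w with zR^2w and yR^3w.
First-order correspondent: forall x forall y forall z ((xRy & xRz) -> exists w (y R^3 w & z R^2 w)).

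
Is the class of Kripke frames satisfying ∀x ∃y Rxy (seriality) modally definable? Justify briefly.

The condition is seriality. A defining modal formula is □p → ◇p.
Suppose □p→◇p is valid. At any x set V(p)=W. Then □p at x, so ◇p at x, so x has a successor.

Yes, by □p → ◇p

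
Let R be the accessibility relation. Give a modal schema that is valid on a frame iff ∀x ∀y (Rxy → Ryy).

A defining formula is □(□s → s) (the T□ axiom).

□(□s → s)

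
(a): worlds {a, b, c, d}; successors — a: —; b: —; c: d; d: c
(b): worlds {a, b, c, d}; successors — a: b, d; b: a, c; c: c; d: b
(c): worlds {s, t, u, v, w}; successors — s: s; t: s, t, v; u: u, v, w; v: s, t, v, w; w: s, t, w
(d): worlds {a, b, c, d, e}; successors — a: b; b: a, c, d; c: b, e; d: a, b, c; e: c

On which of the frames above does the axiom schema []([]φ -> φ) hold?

The schema corresponds to shift-reflexivity: forall x forall y (Rxy -> Ryy).
(a): fails — Rcd but not Rdd.
(b): fails — Rab but not Rbb.
(c): ✓.
(d): fails — Rbc but not Rcc.

(c)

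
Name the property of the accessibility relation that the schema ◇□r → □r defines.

This is frame-equivalent to ◇r → □◇r (substitute ¬r for r and contrapose).
Suppose ◇r→□◇r is valid. Take Rxy, Rxz and set V(r)={y}. Then ◇r at x, so □◇r at x, so ◇r at z, so some w with Rzw has r; w=y, i.e. Rzy. By symmetry of the argument, Ryz.

The Euclidean property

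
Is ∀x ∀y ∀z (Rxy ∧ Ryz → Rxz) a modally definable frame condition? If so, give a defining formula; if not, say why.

Definable; □p → □□p defines it

Yes: it is transitivity, defined by the 4 schema □p → □□p.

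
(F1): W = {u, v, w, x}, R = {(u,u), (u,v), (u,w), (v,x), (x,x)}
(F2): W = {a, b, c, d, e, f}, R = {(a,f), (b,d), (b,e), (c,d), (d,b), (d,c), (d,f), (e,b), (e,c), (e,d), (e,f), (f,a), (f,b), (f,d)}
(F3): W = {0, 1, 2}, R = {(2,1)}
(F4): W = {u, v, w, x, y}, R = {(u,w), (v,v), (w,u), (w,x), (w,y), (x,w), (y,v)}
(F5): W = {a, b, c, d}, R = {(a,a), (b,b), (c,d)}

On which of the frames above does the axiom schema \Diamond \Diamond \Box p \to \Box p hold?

(F3), (F5)

The schema corresponds to a generalized confluence (Geach) condition: \forall x \forall y \forall z ((x R^2 y \wedge xRz) \to \exists w (yRw \wedge z = w)).
(F1): fails — uR²v, uRu but no t with vRt and u=t.
(F2): fails — aR²b, aRf but no w with bRw and f=w.
(F3): holds.
(F4): fails — uR²y, uRw but no t with yRt and w=t.
(F5): holds.
Valid on: (F3), (F5).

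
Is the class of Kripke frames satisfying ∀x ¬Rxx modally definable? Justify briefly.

If a class were modally definable it would be closed under surjective bounded morphisms (Goldblatt–Thomason).
The 5-cycle (worlds s,t,u,v,w with s→t→u→v→w→s) is irreflexive, and the map sending every world to a single reflexive point • is a surjective bounded morphism (forth: every edge maps to (•,•); back: every world has a successor). So any modal formula valid on the 5-cycle is also valid on the reflexive point, which is not irreflexive.
So no modal formula (or set of formulas) defines exactly the irreflexive frames.

No — not modally definable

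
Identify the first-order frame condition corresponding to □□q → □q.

Suppose □□q→□q is valid. Take Rxy and set V(q)={w : xR²w}. Then □□q at x, so □q at x, so q at y, i.e. ∃z(Rxz∧Rzy).

density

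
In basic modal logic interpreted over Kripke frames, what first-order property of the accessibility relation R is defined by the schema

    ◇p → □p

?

This is the CD axiom.
It corresponds to partial functionality: ∀x ∀y ∀z (Rxy ∧ Rxz → y = z).

partial functionality: ∀x ∀y ∀z (Rxy ∧ Rxz → y = z)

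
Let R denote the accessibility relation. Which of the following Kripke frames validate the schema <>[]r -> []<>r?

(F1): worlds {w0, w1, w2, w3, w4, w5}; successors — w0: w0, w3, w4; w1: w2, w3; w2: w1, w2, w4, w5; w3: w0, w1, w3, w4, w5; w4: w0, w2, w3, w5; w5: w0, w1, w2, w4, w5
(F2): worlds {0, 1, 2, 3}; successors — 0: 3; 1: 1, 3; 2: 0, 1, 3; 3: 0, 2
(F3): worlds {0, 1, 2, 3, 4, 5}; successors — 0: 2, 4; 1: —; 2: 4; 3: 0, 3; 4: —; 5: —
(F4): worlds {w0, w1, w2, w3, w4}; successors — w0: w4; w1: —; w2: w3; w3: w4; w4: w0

The schema corresponds to convergence: forall x forall y forall z (Rxy & Rxz -> exists w (Ryw & Rzw)).
(F1): ✓.
(F2): fails — R11 and R13 but 1 and 3 have no common successor.
(F3): fails — R02 and R04 but 2 and 4 have no common successor.
(F4): ✓.
Valid on: (F1), (F4).

(F1), (F4)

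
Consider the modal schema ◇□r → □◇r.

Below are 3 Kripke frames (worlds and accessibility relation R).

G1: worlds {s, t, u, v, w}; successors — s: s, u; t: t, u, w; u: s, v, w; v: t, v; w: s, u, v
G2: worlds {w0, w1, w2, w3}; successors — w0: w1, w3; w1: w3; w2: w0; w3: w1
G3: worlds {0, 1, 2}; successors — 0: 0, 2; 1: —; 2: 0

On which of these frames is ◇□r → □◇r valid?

This is the axiom for convergence; its first-order frame correspondent is ∀x ∀y ∀z (Rxy ∧ Rxz → ∃w (Ryw ∧ Rzw)).
G1: fails — Ruv and Rus but v and s have no common successor.
G2: fails — Rw0w1 and Rw0w3 but w1 and w3 have no common successor.
G3: ✓.

G3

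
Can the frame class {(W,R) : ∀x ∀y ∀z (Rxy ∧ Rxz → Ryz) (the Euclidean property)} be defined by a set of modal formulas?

Yes, by ◇r → □◇r

Yes: it is the Euclidean property, defined by the 5 schema ◇r → □◇r.
Suppose ◇r→□◇r is valid. Take Rxy, Rxz and set V(r)={y}. Then ◇r at x, so □◇r at x, so ◇r at z, so some w with Rzw has r; w=y, i.e. Rzy. By symmetry of the argument, Ryz.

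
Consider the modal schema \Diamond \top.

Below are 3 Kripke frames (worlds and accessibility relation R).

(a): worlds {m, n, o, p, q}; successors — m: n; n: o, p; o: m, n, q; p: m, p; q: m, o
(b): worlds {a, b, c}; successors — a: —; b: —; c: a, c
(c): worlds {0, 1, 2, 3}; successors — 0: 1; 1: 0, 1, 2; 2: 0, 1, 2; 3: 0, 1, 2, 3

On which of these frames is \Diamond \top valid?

The schema corresponds to seriality: \forall x \exists y Rxy.
(a): condition met.
(b): fails — world a has no successor.
(c): condition met.
Valid on: (a), (c).

(a), (c)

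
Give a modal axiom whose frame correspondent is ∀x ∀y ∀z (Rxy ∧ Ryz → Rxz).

□p → □□p

A defining formula is □p → □□p (the 4 axiom).
Suppose □p→□□p is valid. Take Rxy, Ryz and set V(p)={w : Rxw}. Then □p at x, so □□p at x, so □p at y, so p at z, i.e. Rxz.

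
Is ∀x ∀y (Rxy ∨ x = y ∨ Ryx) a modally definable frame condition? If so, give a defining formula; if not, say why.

Modal frame validity is preserved under disjoint unions.
Take 4 disjoint single-world reflexive frames: each is trivially connected, but their disjoint union has 4 worlds with no edge between distinct components, so it is not connected.
So no modal formula (or set of formulas) defines exactly the connected frames.

No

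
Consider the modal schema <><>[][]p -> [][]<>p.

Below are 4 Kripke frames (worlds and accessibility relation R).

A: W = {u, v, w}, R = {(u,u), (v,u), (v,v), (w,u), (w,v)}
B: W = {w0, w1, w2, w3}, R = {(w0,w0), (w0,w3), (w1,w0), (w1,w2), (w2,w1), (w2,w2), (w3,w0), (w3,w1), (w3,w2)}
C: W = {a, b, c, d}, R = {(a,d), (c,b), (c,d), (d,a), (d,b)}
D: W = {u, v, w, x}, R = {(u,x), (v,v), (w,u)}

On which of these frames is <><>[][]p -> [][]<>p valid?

A, B

Frame correspondent (Sahlqvist): forall x forall y forall z ((x R^2 y & x R^2 z) -> exists w (y R^2 w & zRw)) — i.e. a generalized confluence (Geach) condition.
A: holds.
B: holds.
C: fails — aR²a, aR²a but no w with aR²w and aRw.
D: fails — wR²x, wR²x but no t with xR²t and xRt.
Valid on: A, B.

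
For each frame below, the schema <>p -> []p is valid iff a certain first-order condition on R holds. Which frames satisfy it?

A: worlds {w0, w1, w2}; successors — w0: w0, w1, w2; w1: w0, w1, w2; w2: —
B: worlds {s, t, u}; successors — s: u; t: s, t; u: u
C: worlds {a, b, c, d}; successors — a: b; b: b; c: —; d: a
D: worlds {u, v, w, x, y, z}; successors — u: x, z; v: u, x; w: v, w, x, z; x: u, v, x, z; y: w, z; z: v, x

Frame correspondent (Sahlqvist): forall x forall y forall z (Rxy & Rxz -> y = z) — i.e. partial functionality.
A: fails — w0 sees both w0 and w1.
B: fails — t sees both s and t.
C: ✓.
D: fails — u sees both x and z.
Valid on: C.

C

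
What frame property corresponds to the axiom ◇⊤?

seriality

This is a form of the D axiom.
Its frame correspondent is seriality — ∀x ∃y Rxy.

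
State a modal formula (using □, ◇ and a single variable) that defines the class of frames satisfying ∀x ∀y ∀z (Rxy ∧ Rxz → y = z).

◇p → □p

This is partial functionality; the standard corresponding axiom is CD: ◇p → □p.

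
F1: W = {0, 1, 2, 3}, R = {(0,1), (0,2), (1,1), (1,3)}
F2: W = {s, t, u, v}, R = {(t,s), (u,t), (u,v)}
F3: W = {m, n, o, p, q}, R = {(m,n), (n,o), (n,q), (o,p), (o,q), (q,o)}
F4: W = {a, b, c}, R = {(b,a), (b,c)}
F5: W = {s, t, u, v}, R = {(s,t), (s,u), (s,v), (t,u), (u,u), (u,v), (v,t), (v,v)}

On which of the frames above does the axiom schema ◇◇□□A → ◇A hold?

This is the axiom for a generalized confluence (Geach) condition; its first-order frame correspondent is ∀x ∀y (xR²y → ∃w (yR²w ∧ xRw)).
F1: fails — 0R²3 but no w with 3R²w and 0Rw.
F2: fails — uR²s but no w with sR²w and uRw.
F3: fails — mR²o but no w with oR²w and mRw.
F4: condition met.
F5: condition met.
Valid on: F4, F5.

F4, F5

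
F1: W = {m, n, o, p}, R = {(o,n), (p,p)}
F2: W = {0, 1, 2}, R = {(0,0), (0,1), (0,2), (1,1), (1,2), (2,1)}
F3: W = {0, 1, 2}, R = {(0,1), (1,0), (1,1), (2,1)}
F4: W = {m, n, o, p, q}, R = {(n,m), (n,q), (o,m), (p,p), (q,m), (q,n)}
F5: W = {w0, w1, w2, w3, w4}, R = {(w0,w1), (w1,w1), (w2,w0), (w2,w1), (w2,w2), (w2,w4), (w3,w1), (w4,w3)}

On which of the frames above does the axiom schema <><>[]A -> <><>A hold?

The schema corresponds to a generalized confluence (Geach) condition: forall x forall y (x R^2 y -> exists w (yRw & x R^2 w)).
F1: holds.
F2: holds.
F3: holds.
F4: fails — nR²m but no w with mRw and nR²w.
F5: holds.

F1, F2, F3, F5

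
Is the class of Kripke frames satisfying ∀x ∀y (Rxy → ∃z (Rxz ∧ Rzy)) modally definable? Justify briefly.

Yes: it is density, defined by the C4 schema □□r → □r.
Suppose □□r→□r is valid. Take Rxy and set V(r)={w : xR²w}. Then □□r at x, so □r at x, so r at y, i.e. ∃z(Rxz∧Rzy).

Definable; □□r → □r defines it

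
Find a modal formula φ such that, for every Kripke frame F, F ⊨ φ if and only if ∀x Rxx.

The condition is reflexivity. The T schema □q → q defines it.
Suppose □q→q is valid. At any x set V(q)={w : Rxw}. Then □q holds at x, so q holds at x, i.e. Rxx.

□q → q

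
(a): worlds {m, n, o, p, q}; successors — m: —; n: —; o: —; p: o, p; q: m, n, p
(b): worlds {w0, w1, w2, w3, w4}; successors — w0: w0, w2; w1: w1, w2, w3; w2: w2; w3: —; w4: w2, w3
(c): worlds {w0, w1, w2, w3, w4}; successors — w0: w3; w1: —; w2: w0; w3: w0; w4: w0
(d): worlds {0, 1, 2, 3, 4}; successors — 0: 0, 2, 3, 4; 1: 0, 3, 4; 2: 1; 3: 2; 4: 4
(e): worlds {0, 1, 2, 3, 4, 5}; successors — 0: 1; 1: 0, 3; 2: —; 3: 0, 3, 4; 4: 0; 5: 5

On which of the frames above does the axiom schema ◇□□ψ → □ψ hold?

(c)

Frame correspondent (Sahlqvist): ∀x ∀y ∀z ((xRy ∧ xRz) → ∃w (yR²w ∧ z = w)) — i.e. a generalized confluence (Geach) condition.
(a): fails — pRo, pRo but no w with oR²w and o=w.
(b): fails — w0Rw2, w0Rw0 but no w with w2R²w and w0=w.
(c): satisfies the condition.
(d): fails — 0R2, 0R2 but no w with 2R²w and 2=w.
(e): fails — 3R0, 3R4 but no w with 0R²w and 4=w.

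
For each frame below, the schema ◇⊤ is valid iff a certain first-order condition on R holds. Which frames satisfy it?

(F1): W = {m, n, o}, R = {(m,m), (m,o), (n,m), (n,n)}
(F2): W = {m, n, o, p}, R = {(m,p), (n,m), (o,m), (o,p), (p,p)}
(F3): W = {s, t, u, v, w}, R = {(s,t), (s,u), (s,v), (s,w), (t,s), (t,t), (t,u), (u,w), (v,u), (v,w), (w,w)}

(F2), (F3)

The schema corresponds to seriality: ∀x ∃y Rxy.
(F1): fails — world o has no successor.
(F2): ✓.
(F3): ✓.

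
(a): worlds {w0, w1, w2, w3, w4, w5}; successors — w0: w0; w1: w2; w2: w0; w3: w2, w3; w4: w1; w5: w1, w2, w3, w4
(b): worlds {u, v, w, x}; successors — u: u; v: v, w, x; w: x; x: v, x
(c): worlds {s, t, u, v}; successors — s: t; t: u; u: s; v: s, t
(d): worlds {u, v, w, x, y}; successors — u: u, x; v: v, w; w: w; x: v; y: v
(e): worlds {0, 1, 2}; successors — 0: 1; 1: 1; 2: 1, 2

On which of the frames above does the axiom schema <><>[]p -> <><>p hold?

(b), (d), (e)

The schema corresponds to a generalized confluence (Geach) condition: forall x forall y (x R^2 y -> exists w (yRw & x R^2 w)).
(a): fails — w4R²w2 but no w with w2Rw and w4R²w.
(b): condition met.
(c): fails — sR²u but no w with uRw and sR²w.
(d): condition met.
(e): condition met.
Valid on: (b), (d), (e).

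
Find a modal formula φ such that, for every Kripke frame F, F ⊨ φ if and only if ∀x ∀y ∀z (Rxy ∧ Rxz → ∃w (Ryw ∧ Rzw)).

The condition is convergence. The .2 schema ◇□q → □◇q defines it.

◇□q → □◇q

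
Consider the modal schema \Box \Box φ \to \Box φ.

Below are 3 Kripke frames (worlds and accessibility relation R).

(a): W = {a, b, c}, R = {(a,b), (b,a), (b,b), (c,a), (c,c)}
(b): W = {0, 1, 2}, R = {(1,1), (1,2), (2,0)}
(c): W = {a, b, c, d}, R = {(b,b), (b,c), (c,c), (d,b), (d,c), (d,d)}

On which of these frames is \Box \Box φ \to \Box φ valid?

(a), (c)

This is the axiom for density; its first-order frame correspondent is \forall x \forall y (Rxy \to \exists z (Rxz \wedge Rzy)).
(a): ✓.
(b): fails — R20 but no z with R2z and Rz0.
(c): ✓.
Valid on: (a), (c).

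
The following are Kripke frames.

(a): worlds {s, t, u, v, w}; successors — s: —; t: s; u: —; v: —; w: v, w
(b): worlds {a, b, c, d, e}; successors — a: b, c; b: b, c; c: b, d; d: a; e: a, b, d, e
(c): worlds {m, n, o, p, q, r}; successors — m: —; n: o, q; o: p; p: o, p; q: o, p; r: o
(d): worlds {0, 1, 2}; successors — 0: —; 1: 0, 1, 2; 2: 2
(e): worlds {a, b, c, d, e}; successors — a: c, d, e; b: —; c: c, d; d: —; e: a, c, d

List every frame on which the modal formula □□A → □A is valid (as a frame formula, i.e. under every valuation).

(d)

This is the axiom for density; its first-order frame correspondent is ∀x ∀y (Rxy → ∃z (Rxz ∧ Rzy)).
(a): fails — Rts but no z with Rtz and Rzs.
(b): fails — Rcd but no z with Rcz and Rzd.
(c): fails — Rnq but no z with Rnz and Rzq.
(d): holds.
(e): fails — Rea but no z with Rez and Rza.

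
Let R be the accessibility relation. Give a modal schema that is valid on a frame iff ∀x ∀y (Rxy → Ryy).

□(□r → r)

This is shift-reflexivity; the standard corresponding axiom is T□: □(□r → r).
Suppose □(□r→r) is valid. Take Rxy and set V(r)={w : Ryw}. Then at y, □r holds; since □(□r→r) at x, □r→r at y, so r at y, i.e. Ryy.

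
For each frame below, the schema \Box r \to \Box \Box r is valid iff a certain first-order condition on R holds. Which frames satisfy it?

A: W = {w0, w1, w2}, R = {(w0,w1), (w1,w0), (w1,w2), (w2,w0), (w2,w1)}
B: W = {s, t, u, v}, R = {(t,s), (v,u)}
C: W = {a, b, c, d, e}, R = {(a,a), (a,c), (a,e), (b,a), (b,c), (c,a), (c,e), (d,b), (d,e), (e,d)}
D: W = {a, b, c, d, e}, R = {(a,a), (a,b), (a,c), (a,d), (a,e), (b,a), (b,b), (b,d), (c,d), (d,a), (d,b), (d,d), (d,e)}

B

Frame correspondent (Sahlqvist): \forall x \forall y \forall z (Rxy \wedge Ryz \to Rxz) — i.e. transitivity.
A: fails — Rw1w2 and Rw2w1 but not Rw1w1.
B: ✓.
C: fails — Rbc and Rce but not Rbe.
D: fails — Rcd and Rde but not Rce.
Valid on: B.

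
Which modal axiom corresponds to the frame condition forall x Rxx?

The condition is reflexivity. The T schema □p → p defines it.
Suppose □p→p is valid. At any x set V(p)={w : Rxw}. Then □p holds at x, so p holds at x, i.e. Rxx.

□p → p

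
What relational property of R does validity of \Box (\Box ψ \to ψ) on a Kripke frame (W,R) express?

shift-reflexivity: \forall x \forall y (Rxy \to Ryy)

This is the T□ axiom.
Its frame correspondent is shift-reflexivity — \forall x \forall y (Rxy \to Ryy).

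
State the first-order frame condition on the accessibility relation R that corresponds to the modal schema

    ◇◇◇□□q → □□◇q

This is a Sahlqvist (Geach-type) schema ◇^3□^2q → □^2◇^1q.
First-order correspondent: ∀x ∀y ∀z ((xR³y ∧ xR²z) → ∃w (yR²w ∧ zRw)).

∀x ∀y ∀z ((xR³y ∧ xR²z) → ∃w (yR²w ∧ zRw))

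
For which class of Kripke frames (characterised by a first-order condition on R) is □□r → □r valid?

Suppose □□r→□r is valid. Take Rxy and set V(r)={w : xR²w}. Then □□r at x, so □r at x, so r at y, i.e. ∃z(Rxz∧Rzy).
Conversely, any frame satisfying ∀x ∀y (Rxy → ∃z (Rxz ∧ Rzy)) validates the schema.
Frame condition: ∀x ∀y (Rxy → ∃z (Rxz ∧ Rzy)).

Density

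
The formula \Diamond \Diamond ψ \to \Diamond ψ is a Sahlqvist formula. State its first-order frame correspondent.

transitivity: \forall x \forall y \forall z (Rxy \wedge Ryz \to Rxz)

This is a form of the 4 axiom.
It corresponds to transitivity: \forall x \forall y \forall z (Rxy \wedge Ryz \to Rxz).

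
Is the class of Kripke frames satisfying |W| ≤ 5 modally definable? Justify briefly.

Modal frame validity is preserved under disjoint unions.
Any modal formula valid on each of 6 disjoint one-world frames is valid on their disjoint union (validity is preserved under disjoint unions). Each one-world frame has |W|=1≤5, but the union has |W|=6.
So no modal formula (or set of formulas) defines exactly the |W|≤5 frames.

No — not modally definable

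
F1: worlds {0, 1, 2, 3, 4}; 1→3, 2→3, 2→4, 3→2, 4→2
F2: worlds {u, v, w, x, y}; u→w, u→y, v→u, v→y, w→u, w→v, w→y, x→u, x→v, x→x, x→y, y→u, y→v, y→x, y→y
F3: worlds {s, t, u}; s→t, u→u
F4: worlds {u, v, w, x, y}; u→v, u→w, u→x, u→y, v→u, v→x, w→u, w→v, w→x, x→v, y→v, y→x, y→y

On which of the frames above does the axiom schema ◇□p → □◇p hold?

The schema corresponds to convergence: ∀x ∀y ∀z (Rxy ∧ Rxz → ∃w (Ryw ∧ Rzw)).
F1: condition met.
F2: condition met.
F3: fails — Rst and Rst but t and t have no common successor.
F4: fails — Ruv and Rux but v and x have no common successor.

F1, F2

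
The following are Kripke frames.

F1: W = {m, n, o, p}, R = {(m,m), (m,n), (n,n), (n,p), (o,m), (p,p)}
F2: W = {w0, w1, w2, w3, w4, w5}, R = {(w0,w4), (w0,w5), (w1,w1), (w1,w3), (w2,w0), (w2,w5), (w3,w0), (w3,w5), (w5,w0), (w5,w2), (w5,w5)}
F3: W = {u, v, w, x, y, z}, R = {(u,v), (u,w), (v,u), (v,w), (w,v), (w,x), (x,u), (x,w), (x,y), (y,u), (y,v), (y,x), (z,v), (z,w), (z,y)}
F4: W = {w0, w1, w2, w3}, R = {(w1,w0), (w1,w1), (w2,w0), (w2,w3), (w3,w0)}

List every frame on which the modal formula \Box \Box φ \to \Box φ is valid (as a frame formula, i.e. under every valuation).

F1

The schema corresponds to density: \forall x \forall y (Rxy \to \exists z (Rxz \wedge Rzy)).
F1: satisfies the condition.
F2: fails — Rw0w4 but no z with Rw0z and Rzw4.
F3: fails — Ryx but no t with Ryt and Rtx.
F4: fails — Rw3w0 but no z with Rw3z and Rzw0.
Valid on: F1.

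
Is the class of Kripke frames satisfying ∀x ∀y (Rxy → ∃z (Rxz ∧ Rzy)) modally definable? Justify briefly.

Definable; □□p → □p defines it

This is a Sahlqvist condition; the C4 axiom □□p → □p defines it.
Suppose □□p→□p is valid. Take Rxy and set V(p)={w : xR²w}. Then □□p at x, so □p at x, so p at y, i.e. ∃z(Rxz∧Rzy).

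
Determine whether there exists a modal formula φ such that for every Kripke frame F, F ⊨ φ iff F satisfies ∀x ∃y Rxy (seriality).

This is a Sahlqvist condition; the D axiom □r → ◇r defines it.
Suppose □r→◇r is valid. At any x set V(r)=W. Then □r at x, so ◇r at x, so x has a successor.

Yes, by □r → ◇r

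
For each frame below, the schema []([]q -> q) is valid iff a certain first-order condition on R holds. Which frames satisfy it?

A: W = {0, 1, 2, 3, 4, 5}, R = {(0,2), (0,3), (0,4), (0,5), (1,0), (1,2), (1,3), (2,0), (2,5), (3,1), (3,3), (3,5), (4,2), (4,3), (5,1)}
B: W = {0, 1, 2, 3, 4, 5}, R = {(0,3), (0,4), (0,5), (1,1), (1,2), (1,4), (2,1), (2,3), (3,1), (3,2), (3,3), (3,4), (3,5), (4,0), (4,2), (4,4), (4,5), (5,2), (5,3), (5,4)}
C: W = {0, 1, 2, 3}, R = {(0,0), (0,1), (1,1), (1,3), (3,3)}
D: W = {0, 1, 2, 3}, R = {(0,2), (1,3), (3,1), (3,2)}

This is the axiom for shift-reflexivity; its first-order frame correspondent is forall x forall y (Rxy -> Ryy).
A: fails — R10 but not R00.
B: fails — R12 but not R22.
C: satisfies the condition.
D: fails — R13 but not R33.

C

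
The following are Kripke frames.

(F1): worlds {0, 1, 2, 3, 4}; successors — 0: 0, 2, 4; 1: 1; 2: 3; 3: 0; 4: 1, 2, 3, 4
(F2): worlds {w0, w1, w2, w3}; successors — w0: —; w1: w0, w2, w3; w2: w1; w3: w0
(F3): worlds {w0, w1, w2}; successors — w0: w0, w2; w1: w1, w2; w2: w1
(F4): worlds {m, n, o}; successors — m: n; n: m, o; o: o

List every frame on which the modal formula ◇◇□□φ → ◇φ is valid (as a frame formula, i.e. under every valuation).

(F3)

The schema corresponds to a generalized confluence (Geach) condition: ∀x ∀y (xR²y → ∃w (yR²w ∧ xRw)).
(F1): fails — 0R²1 but no w with 1R²w and 0Rw.
(F2): fails — w1R²w0 but no w with w0R²w and w1Rw.
(F3): satisfies the condition.
(F4): fails — mR²m but no w with mR²w and mRw.
Valid on: (F3).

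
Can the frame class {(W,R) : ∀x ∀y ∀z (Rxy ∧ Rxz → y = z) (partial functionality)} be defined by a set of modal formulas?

Yes: it is partial functionality, defined by the CD schema ◇p → □p.

Yes, by ◇p → □p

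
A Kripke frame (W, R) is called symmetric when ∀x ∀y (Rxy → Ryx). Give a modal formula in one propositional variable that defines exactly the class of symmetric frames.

ψ → □◇ψ

A defining formula is ψ → □◇ψ (the B axiom).
Suppose ψ→□◇ψ is valid. Take Rxy and set V(ψ)={x}. Then ψ at x, so □◇ψ at x, so ◇ψ at y, so some z with Ryz has ψ; z=x, i.e. Ryx.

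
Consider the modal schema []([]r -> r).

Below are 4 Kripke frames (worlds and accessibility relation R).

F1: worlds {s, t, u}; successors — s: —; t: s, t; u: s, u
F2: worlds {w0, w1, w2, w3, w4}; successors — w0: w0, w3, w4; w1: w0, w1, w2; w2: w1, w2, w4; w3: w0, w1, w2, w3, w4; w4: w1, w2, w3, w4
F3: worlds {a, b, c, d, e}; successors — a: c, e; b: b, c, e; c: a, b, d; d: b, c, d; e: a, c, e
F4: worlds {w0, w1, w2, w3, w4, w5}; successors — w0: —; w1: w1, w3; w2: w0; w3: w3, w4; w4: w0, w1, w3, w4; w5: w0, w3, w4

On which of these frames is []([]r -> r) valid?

This is the axiom for shift-reflexivity; its first-order frame correspondent is forall x forall y (Rxy -> Ryy).
F1: fails — Rts but not Rss.
F2: condition met.
F3: fails — Rbc but not Rcc.
F4: fails — Rw4w0 but not Rw0w0.

F2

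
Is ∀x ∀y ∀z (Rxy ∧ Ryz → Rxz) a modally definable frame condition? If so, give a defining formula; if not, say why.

This is a Sahlqvist condition; the 4 axiom □r → □□r defines it.
Suppose □r→□□r is valid. Take Rxy, Ryz and set V(r)={w : Rxw}. Then □r at x, so □□r at x, so □r at y, so r at z, i.e. Rxz.

Definable; □r → □□r defines it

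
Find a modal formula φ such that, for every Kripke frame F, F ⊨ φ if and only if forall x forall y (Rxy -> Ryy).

A defining formula is □(□r → r) (the T□ axiom).
Suppose □(□r→r) is valid. Take Rxy and set V(r)={w : Ryw}. Then at y, □r holds; since □(□r→r) at x, □r→r at y, so r at y, i.e. Ryy.

□(□r → r)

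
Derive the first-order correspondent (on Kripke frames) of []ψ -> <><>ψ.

forall x exists w (xRw & x R^2 w)

This is a Sahlqvist (Geach-type) schema ◇^0□^1ψ → □^0◇^2ψ.
First-order correspondent: forall x exists w (xRw & x R^2 w).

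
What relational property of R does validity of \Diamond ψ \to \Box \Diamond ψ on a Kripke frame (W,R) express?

the Euclidean property: \forall x \forall y \forall z (Rxy \wedge Rxz \to Ryz)

Suppose ◇ψ→□◇ψ is valid. Take Rxy, Rxz and set V(ψ)={y}. Then ◇ψ at x, so □◇ψ at x, so ◇ψ at z, so some w with Rzw has ψ; w=y, i.e. Rzy. By symmetry of the argument, Ryz.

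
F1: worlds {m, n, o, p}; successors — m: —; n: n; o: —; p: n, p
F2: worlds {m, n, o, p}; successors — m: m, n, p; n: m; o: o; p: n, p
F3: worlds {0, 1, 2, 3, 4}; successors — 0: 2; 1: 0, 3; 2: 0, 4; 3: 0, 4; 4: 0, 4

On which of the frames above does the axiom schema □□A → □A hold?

F1, F2

The schema corresponds to density: ∀x ∀y (Rxy → ∃z (Rxz ∧ Rzy)).
F1: satisfies the condition.
F2: satisfies the condition.
F3: fails — R02 but no z with R0z and Rz2.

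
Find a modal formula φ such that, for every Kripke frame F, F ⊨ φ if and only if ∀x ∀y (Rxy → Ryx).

A defining formula is q → □◇q (the B axiom).
Suppose q→□◇q is valid. Take Rxy and set V(q)={x}. Then q at x, so □◇q at x, so ◇q at y, so some z with Ryz has q; z=x, i.e. Ryx.

q → □◇q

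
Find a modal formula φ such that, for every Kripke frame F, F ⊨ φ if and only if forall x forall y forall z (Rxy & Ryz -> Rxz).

□r → □□r

The condition is transitivity. The 4 schema □r → □□r defines it.
Suppose □r→□□r is valid. Take Rxy, Ryz and set V(r)={w : Rxw}. Then □r at x, so □□r at x, so □r at y, so r at z, i.e. Rxz.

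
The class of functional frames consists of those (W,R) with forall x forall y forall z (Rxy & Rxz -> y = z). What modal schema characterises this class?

A defining formula is ◇q → □q (the CD axiom).
Suppose ◇q→□q is valid. Take Rxy, Rxz and set V(q)={y}. Then ◇q at x, so □q at x, so q at z, i.e. z=y.

◇q → □q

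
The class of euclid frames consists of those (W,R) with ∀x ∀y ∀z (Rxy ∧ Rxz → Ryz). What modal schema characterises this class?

◇r → □◇r

This is the Euclidean property; the standard corresponding axiom is 5: ◇r → □◇r.
Suppose ◇r→□◇r is valid. Take Rxy, Rxz and set V(r)={y}. Then ◇r at x, so □◇r at x, so ◇r at z, so some w with Rzw has r; w=y, i.e. Rzy. By symmetry of the argument, Ryz.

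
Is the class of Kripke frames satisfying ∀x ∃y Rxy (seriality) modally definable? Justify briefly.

This is a Sahlqvist condition; the D axiom □r → ◇r defines it.
Suppose □r→◇r is valid. At any x set V(r)=W. Then □r at x, so ◇r at x, so x has a successor.

Definable; □r → ◇r defines it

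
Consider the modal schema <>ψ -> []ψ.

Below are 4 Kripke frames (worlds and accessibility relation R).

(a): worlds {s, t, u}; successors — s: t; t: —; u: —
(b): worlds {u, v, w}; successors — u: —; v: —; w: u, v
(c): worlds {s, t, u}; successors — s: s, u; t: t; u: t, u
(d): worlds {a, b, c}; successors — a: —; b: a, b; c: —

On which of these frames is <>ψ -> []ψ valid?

(a)

This is the axiom for partial functionality; its first-order frame correspondent is forall x forall y forall z (Rxy & Rxz -> y = z).
(a): ✓.
(b): fails — w sees both u and v.
(c): fails — s sees both s and u.
(d): fails — b sees both a and b.
Valid on: (a).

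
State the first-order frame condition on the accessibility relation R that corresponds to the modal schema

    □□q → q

∀x ∃w (xR²w ∧ x = w)

This is a Sahlqvist (Geach-type) schema ◇^0□^2q → □^0◇^0q.
Minimal-valuation argument: fix x; take any y with xR^0y and any z with xR^0z. Set V(q) to the set of worlds R-reachable from y in exactly 2 steps. Then □^2q holds at y, so the antecedent holds at x; validity forces ◇^0q at z, giving a w with zR^0w and yR^2w.
First-order correspondent: ∀x ∃w (xR²w ∧ x = w).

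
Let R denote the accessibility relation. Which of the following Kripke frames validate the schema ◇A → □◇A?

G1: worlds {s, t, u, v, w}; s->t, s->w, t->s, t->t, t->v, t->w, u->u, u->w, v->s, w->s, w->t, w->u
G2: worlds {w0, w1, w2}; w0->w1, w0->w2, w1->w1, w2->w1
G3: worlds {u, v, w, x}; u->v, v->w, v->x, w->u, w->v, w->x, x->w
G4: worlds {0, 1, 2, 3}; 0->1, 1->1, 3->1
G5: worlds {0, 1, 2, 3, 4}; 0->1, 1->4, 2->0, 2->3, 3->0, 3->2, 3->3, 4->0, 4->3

Frame correspondent (Sahlqvist): ∀x ∀y ∀z (Rxy ∧ Rxz → Ryz) — i.e. the Euclidean property.
G1: fails — Rsw and Rsw but not Rww.
G2: fails — Rw0w1 and Rw0w2 but not Rw1w2.
G3: fails — Ruv and Ruv but not Rvv.
G4: satisfies the condition.
G5: fails — R01 and R01 but not R11.

G4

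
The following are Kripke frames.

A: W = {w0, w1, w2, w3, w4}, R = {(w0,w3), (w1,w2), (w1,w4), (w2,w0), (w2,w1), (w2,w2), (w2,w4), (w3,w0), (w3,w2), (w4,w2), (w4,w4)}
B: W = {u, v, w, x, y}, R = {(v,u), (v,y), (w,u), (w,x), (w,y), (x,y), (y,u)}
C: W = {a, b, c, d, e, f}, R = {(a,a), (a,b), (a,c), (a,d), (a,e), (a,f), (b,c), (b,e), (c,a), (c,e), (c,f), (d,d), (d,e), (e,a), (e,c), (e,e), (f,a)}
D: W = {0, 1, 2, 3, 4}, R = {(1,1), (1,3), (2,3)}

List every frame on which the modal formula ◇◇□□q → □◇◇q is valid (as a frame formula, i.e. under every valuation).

A, C

Frame correspondent (Sahlqvist): ∀x ∀y ∀z ((xR²y ∧ xRz) → ∃w (yR²w ∧ zR²w)) — i.e. a generalized confluence (Geach) condition.
A: satisfies the condition.
B: fails — vR²u, vRu but no t with uR²t and uR²t.
C: satisfies the condition.
D: fails — 1R²1, 1R3 but no w with 1R²w and 3R²w.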